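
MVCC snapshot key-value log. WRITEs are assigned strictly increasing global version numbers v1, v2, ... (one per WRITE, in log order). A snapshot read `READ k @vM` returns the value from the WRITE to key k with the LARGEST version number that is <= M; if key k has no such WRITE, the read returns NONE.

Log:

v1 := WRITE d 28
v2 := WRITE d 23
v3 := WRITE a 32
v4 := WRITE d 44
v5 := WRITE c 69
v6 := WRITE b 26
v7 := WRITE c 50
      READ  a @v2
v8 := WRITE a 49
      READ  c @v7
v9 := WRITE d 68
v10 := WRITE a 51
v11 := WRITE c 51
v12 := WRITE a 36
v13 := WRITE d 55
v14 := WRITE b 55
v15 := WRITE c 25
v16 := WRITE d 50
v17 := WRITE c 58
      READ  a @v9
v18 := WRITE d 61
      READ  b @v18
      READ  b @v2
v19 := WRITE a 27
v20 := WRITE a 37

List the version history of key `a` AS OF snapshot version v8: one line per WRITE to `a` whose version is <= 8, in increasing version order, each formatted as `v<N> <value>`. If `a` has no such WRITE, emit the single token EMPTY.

Answer: v3 32
v8 49

Derivation:
Scan writes for key=a with version <= 8:
  v1 WRITE d 28 -> skip
  v2 WRITE d 23 -> skip
  v3 WRITE a 32 -> keep
  v4 WRITE d 44 -> skip
  v5 WRITE c 69 -> skip
  v6 WRITE b 26 -> skip
  v7 WRITE c 50 -> skip
  v8 WRITE a 49 -> keep
  v9 WRITE d 68 -> skip
  v10 WRITE a 51 -> drop (> snap)
  v11 WRITE c 51 -> skip
  v12 WRITE a 36 -> drop (> snap)
  v13 WRITE d 55 -> skip
  v14 WRITE b 55 -> skip
  v15 WRITE c 25 -> skip
  v16 WRITE d 50 -> skip
  v17 WRITE c 58 -> skip
  v18 WRITE d 61 -> skip
  v19 WRITE a 27 -> drop (> snap)
  v20 WRITE a 37 -> drop (> snap)
Collected: [(3, 32), (8, 49)]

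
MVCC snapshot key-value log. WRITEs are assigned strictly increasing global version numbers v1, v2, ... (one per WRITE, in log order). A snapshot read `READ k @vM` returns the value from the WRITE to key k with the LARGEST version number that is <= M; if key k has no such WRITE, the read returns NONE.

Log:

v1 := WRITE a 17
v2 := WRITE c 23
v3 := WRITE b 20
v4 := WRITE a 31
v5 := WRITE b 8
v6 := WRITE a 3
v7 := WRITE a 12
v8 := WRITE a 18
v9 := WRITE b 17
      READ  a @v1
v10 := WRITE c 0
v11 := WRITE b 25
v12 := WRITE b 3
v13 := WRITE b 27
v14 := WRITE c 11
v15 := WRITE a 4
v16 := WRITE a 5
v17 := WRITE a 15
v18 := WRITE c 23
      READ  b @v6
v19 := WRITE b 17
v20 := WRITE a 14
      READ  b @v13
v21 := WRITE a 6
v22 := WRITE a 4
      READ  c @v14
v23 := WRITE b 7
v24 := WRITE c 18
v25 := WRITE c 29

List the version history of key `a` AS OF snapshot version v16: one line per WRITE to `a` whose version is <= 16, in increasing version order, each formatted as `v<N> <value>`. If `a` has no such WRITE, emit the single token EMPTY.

Answer: v1 17
v4 31
v6 3
v7 12
v8 18
v15 4
v16 5

Derivation:
Scan writes for key=a with version <= 16:
  v1 WRITE a 17 -> keep
  v2 WRITE c 23 -> skip
  v3 WRITE b 20 -> skip
  v4 WRITE a 31 -> keep
  v5 WRITE b 8 -> skip
  v6 WRITE a 3 -> keep
  v7 WRITE a 12 -> keep
  v8 WRITE a 18 -> keep
  v9 WRITE b 17 -> skip
  v10 WRITE c 0 -> skip
  v11 WRITE b 25 -> skip
  v12 WRITE b 3 -> skip
  v13 WRITE b 27 -> skip
  v14 WRITE c 11 -> skip
  v15 WRITE a 4 -> keep
  v16 WRITE a 5 -> keep
  v17 WRITE a 15 -> drop (> snap)
  v18 WRITE c 23 -> skip
  v19 WRITE b 17 -> skip
  v20 WRITE a 14 -> drop (> snap)
  v21 WRITE a 6 -> drop (> snap)
  v22 WRITE a 4 -> drop (> snap)
  v23 WRITE b 7 -> skip
  v24 WRITE c 18 -> skip
  v25 WRITE c 29 -> skip
Collected: [(1, 17), (4, 31), (6, 3), (7, 12), (8, 18), (15, 4), (16, 5)]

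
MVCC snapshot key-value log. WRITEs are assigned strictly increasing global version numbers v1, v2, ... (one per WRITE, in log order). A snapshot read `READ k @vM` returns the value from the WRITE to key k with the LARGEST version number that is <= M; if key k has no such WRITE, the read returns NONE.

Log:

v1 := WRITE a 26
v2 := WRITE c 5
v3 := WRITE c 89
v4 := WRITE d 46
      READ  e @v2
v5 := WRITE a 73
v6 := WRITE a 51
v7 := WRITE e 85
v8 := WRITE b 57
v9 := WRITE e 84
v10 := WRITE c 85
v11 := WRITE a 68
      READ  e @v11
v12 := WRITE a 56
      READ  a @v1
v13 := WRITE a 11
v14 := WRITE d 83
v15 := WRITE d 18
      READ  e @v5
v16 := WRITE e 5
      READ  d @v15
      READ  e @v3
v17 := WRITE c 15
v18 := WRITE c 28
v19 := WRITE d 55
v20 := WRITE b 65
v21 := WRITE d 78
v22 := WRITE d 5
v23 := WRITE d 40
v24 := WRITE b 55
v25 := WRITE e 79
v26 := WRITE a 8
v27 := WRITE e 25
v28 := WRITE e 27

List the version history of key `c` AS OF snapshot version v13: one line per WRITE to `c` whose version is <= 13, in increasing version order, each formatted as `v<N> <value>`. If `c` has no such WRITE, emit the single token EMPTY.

Answer: v2 5
v3 89
v10 85

Derivation:
Scan writes for key=c with version <= 13:
  v1 WRITE a 26 -> skip
  v2 WRITE c 5 -> keep
  v3 WRITE c 89 -> keep
  v4 WRITE d 46 -> skip
  v5 WRITE a 73 -> skip
  v6 WRITE a 51 -> skip
  v7 WRITE e 85 -> skip
  v8 WRITE b 57 -> skip
  v9 WRITE e 84 -> skip
  v10 WRITE c 85 -> keep
  v11 WRITE a 68 -> skip
  v12 WRITE a 56 -> skip
  v13 WRITE a 11 -> skip
  v14 WRITE d 83 -> skip
  v15 WRITE d 18 -> skip
  v16 WRITE e 5 -> skip
  v17 WRITE c 15 -> drop (> snap)
  v18 WRITE c 28 -> drop (> snap)
  v19 WRITE d 55 -> skip
  v20 WRITE b 65 -> skip
  v21 WRITE d 78 -> skip
  v22 WRITE d 5 -> skip
  v23 WRITE d 40 -> skip
  v24 WRITE b 55 -> skip
  v25 WRITE e 79 -> skip
  v26 WRITE a 8 -> skip
  v27 WRITE e 25 -> skip
  v28 WRITE e 27 -> skip
Collected: [(2, 5), (3, 89), (10, 85)]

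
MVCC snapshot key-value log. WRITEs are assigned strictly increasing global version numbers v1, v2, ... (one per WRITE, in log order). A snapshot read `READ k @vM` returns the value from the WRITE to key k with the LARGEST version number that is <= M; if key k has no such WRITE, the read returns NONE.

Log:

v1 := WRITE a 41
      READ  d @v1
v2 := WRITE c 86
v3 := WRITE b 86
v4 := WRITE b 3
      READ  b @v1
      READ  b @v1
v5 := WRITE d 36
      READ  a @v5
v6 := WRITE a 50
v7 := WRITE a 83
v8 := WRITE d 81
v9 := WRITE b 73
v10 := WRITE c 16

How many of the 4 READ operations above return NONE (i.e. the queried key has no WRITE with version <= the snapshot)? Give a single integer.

v1: WRITE a=41  (a history now [(1, 41)])
READ d @v1: history=[] -> no version <= 1 -> NONE
v2: WRITE c=86  (c history now [(2, 86)])
v3: WRITE b=86  (b history now [(3, 86)])
v4: WRITE b=3  (b history now [(3, 86), (4, 3)])
READ b @v1: history=[(3, 86), (4, 3)] -> no version <= 1 -> NONE
READ b @v1: history=[(3, 86), (4, 3)] -> no version <= 1 -> NONE
v5: WRITE d=36  (d history now [(5, 36)])
READ a @v5: history=[(1, 41)] -> pick v1 -> 41
v6: WRITE a=50  (a history now [(1, 41), (6, 50)])
v7: WRITE a=83  (a history now [(1, 41), (6, 50), (7, 83)])
v8: WRITE d=81  (d history now [(5, 36), (8, 81)])
v9: WRITE b=73  (b history now [(3, 86), (4, 3), (9, 73)])
v10: WRITE c=16  (c history now [(2, 86), (10, 16)])
Read results in order: ['NONE', 'NONE', 'NONE', '41']
NONE count = 3

Answer: 3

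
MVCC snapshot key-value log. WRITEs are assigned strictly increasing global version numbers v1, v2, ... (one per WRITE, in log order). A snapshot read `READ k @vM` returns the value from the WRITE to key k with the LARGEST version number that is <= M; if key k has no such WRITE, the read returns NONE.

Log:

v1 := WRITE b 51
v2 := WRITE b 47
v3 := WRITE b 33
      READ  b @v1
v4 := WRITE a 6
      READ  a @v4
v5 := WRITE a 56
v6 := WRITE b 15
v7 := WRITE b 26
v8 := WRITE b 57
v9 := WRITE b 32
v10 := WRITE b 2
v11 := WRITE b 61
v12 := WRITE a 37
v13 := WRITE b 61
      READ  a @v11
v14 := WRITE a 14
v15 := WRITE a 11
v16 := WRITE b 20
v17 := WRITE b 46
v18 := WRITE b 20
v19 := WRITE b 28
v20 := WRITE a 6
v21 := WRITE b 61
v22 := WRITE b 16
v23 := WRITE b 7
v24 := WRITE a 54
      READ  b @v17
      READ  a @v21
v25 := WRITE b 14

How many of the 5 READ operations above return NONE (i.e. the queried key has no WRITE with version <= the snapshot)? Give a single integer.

Answer: 0

Derivation:
v1: WRITE b=51  (b history now [(1, 51)])
v2: WRITE b=47  (b history now [(1, 51), (2, 47)])
v3: WRITE b=33  (b history now [(1, 51), (2, 47), (3, 33)])
READ b @v1: history=[(1, 51), (2, 47), (3, 33)] -> pick v1 -> 51
v4: WRITE a=6  (a history now [(4, 6)])
READ a @v4: history=[(4, 6)] -> pick v4 -> 6
v5: WRITE a=56  (a history now [(4, 6), (5, 56)])
v6: WRITE b=15  (b history now [(1, 51), (2, 47), (3, 33), (6, 15)])
v7: WRITE b=26  (b history now [(1, 51), (2, 47), (3, 33), (6, 15), (7, 26)])
v8: WRITE b=57  (b history now [(1, 51), (2, 47), (3, 33), (6, 15), (7, 26), (8, 57)])
v9: WRITE b=32  (b history now [(1, 51), (2, 47), (3, 33), (6, 15), (7, 26), (8, 57), (9, 32)])
v10: WRITE b=2  (b history now [(1, 51), (2, 47), (3, 33), (6, 15), (7, 26), (8, 57), (9, 32), (10, 2)])
v11: WRITE b=61  (b history now [(1, 51), (2, 47), (3, 33), (6, 15), (7, 26), (8, 57), (9, 32), (10, 2), (11, 61)])
v12: WRITE a=37  (a history now [(4, 6), (5, 56), (12, 37)])
v13: WRITE b=61  (b history now [(1, 51), (2, 47), (3, 33), (6, 15), (7, 26), (8, 57), (9, 32), (10, 2), (11, 61), (13, 61)])
READ a @v11: history=[(4, 6), (5, 56), (12, 37)] -> pick v5 -> 56
v14: WRITE a=14  (a history now [(4, 6), (5, 56), (12, 37), (14, 14)])
v15: WRITE a=11  (a history now [(4, 6), (5, 56), (12, 37), (14, 14), (15, 11)])
v16: WRITE b=20  (b history now [(1, 51), (2, 47), (3, 33), (6, 15), (7, 26), (8, 57), (9, 32), (10, 2), (11, 61), (13, 61), (16, 20)])
v17: WRITE b=46  (b history now [(1, 51), (2, 47), (3, 33), (6, 15), (7, 26), (8, 57), (9, 32), (10, 2), (11, 61), (13, 61), (16, 20), (17, 46)])
v18: WRITE b=20  (b history now [(1, 51), (2, 47), (3, 33), (6, 15), (7, 26), (8, 57), (9, 32), (10, 2), (11, 61), (13, 61), (16, 20), (17, 46), (18, 20)])
v19: WRITE b=28  (b history now [(1, 51), (2, 47), (3, 33), (6, 15), (7, 26), (8, 57), (9, 32), (10, 2), (11, 61), (13, 61), (16, 20), (17, 46), (18, 20), (19, 28)])
v20: WRITE a=6  (a history now [(4, 6), (5, 56), (12, 37), (14, 14), (15, 11), (20, 6)])
v21: WRITE b=61  (b history now [(1, 51), (2, 47), (3, 33), (6, 15), (7, 26), (8, 57), (9, 32), (10, 2), (11, 61), (13, 61), (16, 20), (17, 46), (18, 20), (19, 28), (21, 61)])
v22: WRITE b=16  (b history now [(1, 51), (2, 47), (3, 33), (6, 15), (7, 26), (8, 57), (9, 32), (10, 2), (11, 61), (13, 61), (16, 20), (17, 46), (18, 20), (19, 28), (21, 61), (22, 16)])
v23: WRITE b=7  (b history now [(1, 51), (2, 47), (3, 33), (6, 15), (7, 26), (8, 57), (9, 32), (10, 2), (11, 61), (13, 61), (16, 20), (17, 46), (18, 20), (19, 28), (21, 61), (22, 16), (23, 7)])
v24: WRITE a=54  (a history now [(4, 6), (5, 56), (12, 37), (14, 14), (15, 11), (20, 6), (24, 54)])
READ b @v17: history=[(1, 51), (2, 47), (3, 33), (6, 15), (7, 26), (8, 57), (9, 32), (10, 2), (11, 61), (13, 61), (16, 20), (17, 46), (18, 20), (19, 28), (21, 61), (22, 16), (23, 7)] -> pick v17 -> 46
READ a @v21: history=[(4, 6), (5, 56), (12, 37), (14, 14), (15, 11), (20, 6), (24, 54)] -> pick v20 -> 6
v25: WRITE b=14  (b history now [(1, 51), (2, 47), (3, 33), (6, 15), (7, 26), (8, 57), (9, 32), (10, 2), (11, 61), (13, 61), (16, 20), (17, 46), (18, 20), (19, 28), (21, 61), (22, 16), (23, 7), (25, 14)])
Read results in order: ['51', '6', '56', '46', '6']
NONE count = 0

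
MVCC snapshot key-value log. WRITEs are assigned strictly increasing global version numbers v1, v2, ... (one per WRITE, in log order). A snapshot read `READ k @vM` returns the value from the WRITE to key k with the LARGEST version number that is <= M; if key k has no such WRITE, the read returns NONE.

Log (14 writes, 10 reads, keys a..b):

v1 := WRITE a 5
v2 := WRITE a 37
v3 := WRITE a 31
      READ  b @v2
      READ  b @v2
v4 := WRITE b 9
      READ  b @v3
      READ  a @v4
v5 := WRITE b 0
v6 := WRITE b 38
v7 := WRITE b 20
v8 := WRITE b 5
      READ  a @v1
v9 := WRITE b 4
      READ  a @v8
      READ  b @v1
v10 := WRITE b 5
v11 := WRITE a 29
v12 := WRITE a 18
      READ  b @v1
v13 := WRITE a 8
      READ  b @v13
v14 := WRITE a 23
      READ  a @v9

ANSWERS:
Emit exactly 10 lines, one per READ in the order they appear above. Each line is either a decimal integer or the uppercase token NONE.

Answer: NONE
NONE
NONE
31
5
31
NONE
NONE
5
31

Derivation:
v1: WRITE a=5  (a history now [(1, 5)])
v2: WRITE a=37  (a history now [(1, 5), (2, 37)])
v3: WRITE a=31  (a history now [(1, 5), (2, 37), (3, 31)])
READ b @v2: history=[] -> no version <= 2 -> NONE
READ b @v2: history=[] -> no version <= 2 -> NONE
v4: WRITE b=9  (b history now [(4, 9)])
READ b @v3: history=[(4, 9)] -> no version <= 3 -> NONE
READ a @v4: history=[(1, 5), (2, 37), (3, 31)] -> pick v3 -> 31
v5: WRITE b=0  (b history now [(4, 9), (5, 0)])
v6: WRITE b=38  (b history now [(4, 9), (5, 0), (6, 38)])
v7: WRITE b=20  (b history now [(4, 9), (5, 0), (6, 38), (7, 20)])
v8: WRITE b=5  (b history now [(4, 9), (5, 0), (6, 38), (7, 20), (8, 5)])
READ a @v1: history=[(1, 5), (2, 37), (3, 31)] -> pick v1 -> 5
v9: WRITE b=4  (b history now [(4, 9), (5, 0), (6, 38), (7, 20), (8, 5), (9, 4)])
READ a @v8: history=[(1, 5), (2, 37), (3, 31)] -> pick v3 -> 31
READ b @v1: history=[(4, 9), (5, 0), (6, 38), (7, 20), (8, 5), (9, 4)] -> no version <= 1 -> NONE
v10: WRITE b=5  (b history now [(4, 9), (5, 0), (6, 38), (7, 20), (8, 5), (9, 4), (10, 5)])
v11: WRITE a=29  (a history now [(1, 5), (2, 37), (3, 31), (11, 29)])
v12: WRITE a=18  (a history now [(1, 5), (2, 37), (3, 31), (11, 29), (12, 18)])
READ b @v1: history=[(4, 9), (5, 0), (6, 38), (7, 20), (8, 5), (9, 4), (10, 5)] -> no version <= 1 -> NONE
v13: WRITE a=8  (a history now [(1, 5), (2, 37), (3, 31), (11, 29), (12, 18), (13, 8)])
READ b @v13: history=[(4, 9), (5, 0), (6, 38), (7, 20), (8, 5), (9, 4), (10, 5)] -> pick v10 -> 5
v14: WRITE a=23  (a history now [(1, 5), (2, 37), (3, 31), (11, 29), (12, 18), (13, 8), (14, 23)])
READ a @v9: history=[(1, 5), (2, 37), (3, 31), (11, 29), (12, 18), (13, 8), (14, 23)] -> pick v3 -> 31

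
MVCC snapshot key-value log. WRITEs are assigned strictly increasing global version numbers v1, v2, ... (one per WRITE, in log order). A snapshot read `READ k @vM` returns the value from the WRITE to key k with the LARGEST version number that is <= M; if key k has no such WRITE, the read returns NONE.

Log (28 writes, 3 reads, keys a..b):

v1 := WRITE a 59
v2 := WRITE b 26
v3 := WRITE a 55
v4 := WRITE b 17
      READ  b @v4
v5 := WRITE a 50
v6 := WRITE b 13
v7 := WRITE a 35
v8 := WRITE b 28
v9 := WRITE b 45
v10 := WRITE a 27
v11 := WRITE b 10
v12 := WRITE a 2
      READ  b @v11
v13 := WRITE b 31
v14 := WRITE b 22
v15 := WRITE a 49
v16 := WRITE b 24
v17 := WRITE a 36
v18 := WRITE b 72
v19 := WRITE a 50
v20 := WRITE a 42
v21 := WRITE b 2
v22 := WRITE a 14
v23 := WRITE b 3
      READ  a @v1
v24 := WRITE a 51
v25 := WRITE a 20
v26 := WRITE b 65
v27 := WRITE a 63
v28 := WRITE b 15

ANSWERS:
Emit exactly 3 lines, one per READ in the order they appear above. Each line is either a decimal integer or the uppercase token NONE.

v1: WRITE a=59  (a history now [(1, 59)])
v2: WRITE b=26  (b history now [(2, 26)])
v3: WRITE a=55  (a history now [(1, 59), (3, 55)])
v4: WRITE b=17  (b history now [(2, 26), (4, 17)])
READ b @v4: history=[(2, 26), (4, 17)] -> pick v4 -> 17
v5: WRITE a=50  (a history now [(1, 59), (3, 55), (5, 50)])
v6: WRITE b=13  (b history now [(2, 26), (4, 17), (6, 13)])
v7: WRITE a=35  (a history now [(1, 59), (3, 55), (5, 50), (7, 35)])
v8: WRITE b=28  (b history now [(2, 26), (4, 17), (6, 13), (8, 28)])
v9: WRITE b=45  (b history now [(2, 26), (4, 17), (6, 13), (8, 28), (9, 45)])
v10: WRITE a=27  (a history now [(1, 59), (3, 55), (5, 50), (7, 35), (10, 27)])
v11: WRITE b=10  (b history now [(2, 26), (4, 17), (6, 13), (8, 28), (9, 45), (11, 10)])
v12: WRITE a=2  (a history now [(1, 59), (3, 55), (5, 50), (7, 35), (10, 27), (12, 2)])
READ b @v11: history=[(2, 26), (4, 17), (6, 13), (8, 28), (9, 45), (11, 10)] -> pick v11 -> 10
v13: WRITE b=31  (b history now [(2, 26), (4, 17), (6, 13), (8, 28), (9, 45), (11, 10), (13, 31)])
v14: WRITE b=22  (b history now [(2, 26), (4, 17), (6, 13), (8, 28), (9, 45), (11, 10), (13, 31), (14, 22)])
v15: WRITE a=49  (a history now [(1, 59), (3, 55), (5, 50), (7, 35), (10, 27), (12, 2), (15, 49)])
v16: WRITE b=24  (b history now [(2, 26), (4, 17), (6, 13), (8, 28), (9, 45), (11, 10), (13, 31), (14, 22), (16, 24)])
v17: WRITE a=36  (a history now [(1, 59), (3, 55), (5, 50), (7, 35), (10, 27), (12, 2), (15, 49), (17, 36)])
v18: WRITE b=72  (b history now [(2, 26), (4, 17), (6, 13), (8, 28), (9, 45), (11, 10), (13, 31), (14, 22), (16, 24), (18, 72)])
v19: WRITE a=50  (a history now [(1, 59), (3, 55), (5, 50), (7, 35), (10, 27), (12, 2), (15, 49), (17, 36), (19, 50)])
v20: WRITE a=42  (a history now [(1, 59), (3, 55), (5, 50), (7, 35), (10, 27), (12, 2), (15, 49), (17, 36), (19, 50), (20, 42)])
v21: WRITE b=2  (b history now [(2, 26), (4, 17), (6, 13), (8, 28), (9, 45), (11, 10), (13, 31), (14, 22), (16, 24), (18, 72), (21, 2)])
v22: WRITE a=14  (a history now [(1, 59), (3, 55), (5, 50), (7, 35), (10, 27), (12, 2), (15, 49), (17, 36), (19, 50), (20, 42), (22, 14)])
v23: WRITE b=3  (b history now [(2, 26), (4, 17), (6, 13), (8, 28), (9, 45), (11, 10), (13, 31), (14, 22), (16, 24), (18, 72), (21, 2), (23, 3)])
READ a @v1: history=[(1, 59), (3, 55), (5, 50), (7, 35), (10, 27), (12, 2), (15, 49), (17, 36), (19, 50), (20, 42), (22, 14)] -> pick v1 -> 59
v24: WRITE a=51  (a history now [(1, 59), (3, 55), (5, 50), (7, 35), (10, 27), (12, 2), (15, 49), (17, 36), (19, 50), (20, 42), (22, 14), (24, 51)])
v25: WRITE a=20  (a history now [(1, 59), (3, 55), (5, 50), (7, 35), (10, 27), (12, 2), (15, 49), (17, 36), (19, 50), (20, 42), (22, 14), (24, 51), (25, 20)])
v26: WRITE b=65  (b history now [(2, 26), (4, 17), (6, 13), (8, 28), (9, 45), (11, 10), (13, 31), (14, 22), (16, 24), (18, 72), (21, 2), (23, 3), (26, 65)])
v27: WRITE a=63  (a history now [(1, 59), (3, 55), (5, 50), (7, 35), (10, 27), (12, 2), (15, 49), (17, 36), (19, 50), (20, 42), (22, 14), (24, 51), (25, 20), (27, 63)])
v28: WRITE b=15  (b history now [(2, 26), (4, 17), (6, 13), (8, 28), (9, 45), (11, 10), (13, 31), (14, 22), (16, 24), (18, 72), (21, 2), (23, 3), (26, 65), (28, 15)])

Answer: 17
10
59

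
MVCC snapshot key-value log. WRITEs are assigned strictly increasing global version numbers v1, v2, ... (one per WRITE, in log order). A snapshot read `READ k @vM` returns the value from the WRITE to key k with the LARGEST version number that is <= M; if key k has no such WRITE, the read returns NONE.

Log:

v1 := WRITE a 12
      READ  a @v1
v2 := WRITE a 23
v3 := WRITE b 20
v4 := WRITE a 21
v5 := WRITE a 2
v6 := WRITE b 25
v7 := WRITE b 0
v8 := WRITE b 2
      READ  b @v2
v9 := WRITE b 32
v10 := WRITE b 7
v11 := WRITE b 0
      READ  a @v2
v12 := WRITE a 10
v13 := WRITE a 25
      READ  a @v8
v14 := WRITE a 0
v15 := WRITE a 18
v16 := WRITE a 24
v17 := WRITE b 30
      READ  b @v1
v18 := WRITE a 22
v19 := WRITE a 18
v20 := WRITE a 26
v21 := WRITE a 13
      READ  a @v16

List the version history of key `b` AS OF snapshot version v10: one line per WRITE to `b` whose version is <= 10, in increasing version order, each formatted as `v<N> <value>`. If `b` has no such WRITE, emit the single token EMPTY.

Answer: v3 20
v6 25
v7 0
v8 2
v9 32
v10 7

Derivation:
Scan writes for key=b with version <= 10:
  v1 WRITE a 12 -> skip
  v2 WRITE a 23 -> skip
  v3 WRITE b 20 -> keep
  v4 WRITE a 21 -> skip
  v5 WRITE a 2 -> skip
  v6 WRITE b 25 -> keep
  v7 WRITE b 0 -> keep
  v8 WRITE b 2 -> keep
  v9 WRITE b 32 -> keep
  v10 WRITE b 7 -> keep
  v11 WRITE b 0 -> drop (> snap)
  v12 WRITE a 10 -> skip
  v13 WRITE a 25 -> skip
  v14 WRITE a 0 -> skip
  v15 WRITE a 18 -> skip
  v16 WRITE a 24 -> skip
  v17 WRITE b 30 -> drop (> snap)
  v18 WRITE a 22 -> skip
  v19 WRITE a 18 -> skip
  v20 WRITE a 26 -> skip
  v21 WRITE a 13 -> skip
Collected: [(3, 20), (6, 25), (7, 0), (8, 2), (9, 32), (10, 7)]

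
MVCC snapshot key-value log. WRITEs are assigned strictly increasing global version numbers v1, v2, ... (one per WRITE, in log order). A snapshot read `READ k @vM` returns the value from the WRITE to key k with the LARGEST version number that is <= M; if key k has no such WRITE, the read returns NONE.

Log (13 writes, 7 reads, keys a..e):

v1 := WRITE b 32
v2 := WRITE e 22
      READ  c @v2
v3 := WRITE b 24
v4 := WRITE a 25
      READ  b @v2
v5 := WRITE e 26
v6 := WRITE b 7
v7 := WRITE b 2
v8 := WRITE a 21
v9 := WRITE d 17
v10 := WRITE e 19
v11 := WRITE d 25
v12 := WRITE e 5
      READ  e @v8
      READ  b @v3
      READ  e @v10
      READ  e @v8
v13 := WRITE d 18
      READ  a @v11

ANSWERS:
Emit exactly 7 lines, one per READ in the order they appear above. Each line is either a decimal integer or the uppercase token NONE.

v1: WRITE b=32  (b history now [(1, 32)])
v2: WRITE e=22  (e history now [(2, 22)])
READ c @v2: history=[] -> no version <= 2 -> NONE
v3: WRITE b=24  (b history now [(1, 32), (3, 24)])
v4: WRITE a=25  (a history now [(4, 25)])
READ b @v2: history=[(1, 32), (3, 24)] -> pick v1 -> 32
v5: WRITE e=26  (e history now [(2, 22), (5, 26)])
v6: WRITE b=7  (b history now [(1, 32), (3, 24), (6, 7)])
v7: WRITE b=2  (b history now [(1, 32), (3, 24), (6, 7), (7, 2)])
v8: WRITE a=21  (a history now [(4, 25), (8, 21)])
v9: WRITE d=17  (d history now [(9, 17)])
v10: WRITE e=19  (e history now [(2, 22), (5, 26), (10, 19)])
v11: WRITE d=25  (d history now [(9, 17), (11, 25)])
v12: WRITE e=5  (e history now [(2, 22), (5, 26), (10, 19), (12, 5)])
READ e @v8: history=[(2, 22), (5, 26), (10, 19), (12, 5)] -> pick v5 -> 26
READ b @v3: history=[(1, 32), (3, 24), (6, 7), (7, 2)] -> pick v3 -> 24
READ e @v10: history=[(2, 22), (5, 26), (10, 19), (12, 5)] -> pick v10 -> 19
READ e @v8: history=[(2, 22), (5, 26), (10, 19), (12, 5)] -> pick v5 -> 26
v13: WRITE d=18  (d history now [(9, 17), (11, 25), (13, 18)])
READ a @v11: history=[(4, 25), (8, 21)] -> pick v8 -> 21

Answer: NONE
32
26
24
19
26
21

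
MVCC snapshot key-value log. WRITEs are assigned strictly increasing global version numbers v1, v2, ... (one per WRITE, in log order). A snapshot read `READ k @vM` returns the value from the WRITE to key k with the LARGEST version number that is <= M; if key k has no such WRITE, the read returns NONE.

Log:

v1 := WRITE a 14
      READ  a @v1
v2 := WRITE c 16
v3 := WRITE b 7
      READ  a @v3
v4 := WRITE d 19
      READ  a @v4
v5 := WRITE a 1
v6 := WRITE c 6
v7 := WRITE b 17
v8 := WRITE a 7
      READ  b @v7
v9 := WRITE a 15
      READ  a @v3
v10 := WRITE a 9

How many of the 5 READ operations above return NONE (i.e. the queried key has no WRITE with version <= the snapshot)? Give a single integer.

Answer: 0

Derivation:
v1: WRITE a=14  (a history now [(1, 14)])
READ a @v1: history=[(1, 14)] -> pick v1 -> 14
v2: WRITE c=16  (c history now [(2, 16)])
v3: WRITE b=7  (b history now [(3, 7)])
READ a @v3: history=[(1, 14)] -> pick v1 -> 14
v4: WRITE d=19  (d history now [(4, 19)])
READ a @v4: history=[(1, 14)] -> pick v1 -> 14
v5: WRITE a=1  (a history now [(1, 14), (5, 1)])
v6: WRITE c=6  (c history now [(2, 16), (6, 6)])
v7: WRITE b=17  (b history now [(3, 7), (7, 17)])
v8: WRITE a=7  (a history now [(1, 14), (5, 1), (8, 7)])
READ b @v7: history=[(3, 7), (7, 17)] -> pick v7 -> 17
v9: WRITE a=15  (a history now [(1, 14), (5, 1), (8, 7), (9, 15)])
READ a @v3: history=[(1, 14), (5, 1), (8, 7), (9, 15)] -> pick v1 -> 14
v10: WRITE a=9  (a history now [(1, 14), (5, 1), (8, 7), (9, 15), (10, 9)])
Read results in order: ['14', '14', '14', '17', '14']
NONE count = 0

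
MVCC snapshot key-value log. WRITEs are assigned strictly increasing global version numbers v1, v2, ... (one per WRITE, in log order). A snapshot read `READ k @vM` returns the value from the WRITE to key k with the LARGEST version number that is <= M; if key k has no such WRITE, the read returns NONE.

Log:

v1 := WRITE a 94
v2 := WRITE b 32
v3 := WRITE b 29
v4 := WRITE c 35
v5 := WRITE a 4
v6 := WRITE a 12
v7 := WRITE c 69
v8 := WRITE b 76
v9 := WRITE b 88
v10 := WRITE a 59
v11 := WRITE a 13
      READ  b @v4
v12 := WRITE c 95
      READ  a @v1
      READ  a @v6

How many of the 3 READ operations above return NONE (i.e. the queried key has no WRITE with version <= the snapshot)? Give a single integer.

Answer: 0

Derivation:
v1: WRITE a=94  (a history now [(1, 94)])
v2: WRITE b=32  (b history now [(2, 32)])
v3: WRITE b=29  (b history now [(2, 32), (3, 29)])
v4: WRITE c=35  (c history now [(4, 35)])
v5: WRITE a=4  (a history now [(1, 94), (5, 4)])
v6: WRITE a=12  (a history now [(1, 94), (5, 4), (6, 12)])
v7: WRITE c=69  (c history now [(4, 35), (7, 69)])
v8: WRITE b=76  (b history now [(2, 32), (3, 29), (8, 76)])
v9: WRITE b=88  (b history now [(2, 32), (3, 29), (8, 76), (9, 88)])
v10: WRITE a=59  (a history now [(1, 94), (5, 4), (6, 12), (10, 59)])
v11: WRITE a=13  (a history now [(1, 94), (5, 4), (6, 12), (10, 59), (11, 13)])
READ b @v4: history=[(2, 32), (3, 29), (8, 76), (9, 88)] -> pick v3 -> 29
v12: WRITE c=95  (c history now [(4, 35), (7, 69), (12, 95)])
READ a @v1: history=[(1, 94), (5, 4), (6, 12), (10, 59), (11, 13)] -> pick v1 -> 94
READ a @v6: history=[(1, 94), (5, 4), (6, 12), (10, 59), (11, 13)] -> pick v6 -> 12
Read results in order: ['29', '94', '12']
NONE count = 0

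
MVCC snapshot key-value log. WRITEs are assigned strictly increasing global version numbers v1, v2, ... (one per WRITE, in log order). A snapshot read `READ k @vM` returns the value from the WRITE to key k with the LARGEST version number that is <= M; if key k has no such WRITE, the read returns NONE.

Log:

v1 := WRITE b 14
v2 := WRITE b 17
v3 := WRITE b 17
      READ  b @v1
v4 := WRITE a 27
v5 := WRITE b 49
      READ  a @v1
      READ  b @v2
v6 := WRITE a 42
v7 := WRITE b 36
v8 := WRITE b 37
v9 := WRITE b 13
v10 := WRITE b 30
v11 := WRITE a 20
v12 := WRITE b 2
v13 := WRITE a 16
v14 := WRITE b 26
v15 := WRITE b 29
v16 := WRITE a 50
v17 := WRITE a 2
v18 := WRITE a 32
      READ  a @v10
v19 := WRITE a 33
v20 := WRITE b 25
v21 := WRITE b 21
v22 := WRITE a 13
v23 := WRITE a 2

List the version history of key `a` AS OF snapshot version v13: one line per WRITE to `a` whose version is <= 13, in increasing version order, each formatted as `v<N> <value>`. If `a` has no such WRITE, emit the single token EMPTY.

Answer: v4 27
v6 42
v11 20
v13 16

Derivation:
Scan writes for key=a with version <= 13:
  v1 WRITE b 14 -> skip
  v2 WRITE b 17 -> skip
  v3 WRITE b 17 -> skip
  v4 WRITE a 27 -> keep
  v5 WRITE b 49 -> skip
  v6 WRITE a 42 -> keep
  v7 WRITE b 36 -> skip
  v8 WRITE b 37 -> skip
  v9 WRITE b 13 -> skip
  v10 WRITE b 30 -> skip
  v11 WRITE a 20 -> keep
  v12 WRITE b 2 -> skip
  v13 WRITE a 16 -> keep
  v14 WRITE b 26 -> skip
  v15 WRITE b 29 -> skip
  v16 WRITE a 50 -> drop (> snap)
  v17 WRITE a 2 -> drop (> snap)
  v18 WRITE a 32 -> drop (> snap)
  v19 WRITE a 33 -> drop (> snap)
  v20 WRITE b 25 -> skip
  v21 WRITE b 21 -> skip
  v22 WRITE a 13 -> drop (> snap)
  v23 WRITE a 2 -> drop (> snap)
Collected: [(4, 27), (6, 42), (11, 20), (13, 16)]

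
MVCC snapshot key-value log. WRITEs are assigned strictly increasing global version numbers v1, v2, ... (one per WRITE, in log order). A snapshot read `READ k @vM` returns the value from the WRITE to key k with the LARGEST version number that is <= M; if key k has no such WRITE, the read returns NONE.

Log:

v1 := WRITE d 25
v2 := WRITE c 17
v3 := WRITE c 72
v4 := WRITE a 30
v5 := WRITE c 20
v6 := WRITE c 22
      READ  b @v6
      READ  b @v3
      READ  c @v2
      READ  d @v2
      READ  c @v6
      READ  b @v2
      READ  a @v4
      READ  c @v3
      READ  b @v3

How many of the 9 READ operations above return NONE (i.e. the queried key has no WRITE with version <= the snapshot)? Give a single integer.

v1: WRITE d=25  (d history now [(1, 25)])
v2: WRITE c=17  (c history now [(2, 17)])
v3: WRITE c=72  (c history now [(2, 17), (3, 72)])
v4: WRITE a=30  (a history now [(4, 30)])
v5: WRITE c=20  (c history now [(2, 17), (3, 72), (5, 20)])
v6: WRITE c=22  (c history now [(2, 17), (3, 72), (5, 20), (6, 22)])
READ b @v6: history=[] -> no version <= 6 -> NONE
READ b @v3: history=[] -> no version <= 3 -> NONE
READ c @v2: history=[(2, 17), (3, 72), (5, 20), (6, 22)] -> pick v2 -> 17
READ d @v2: history=[(1, 25)] -> pick v1 -> 25
READ c @v6: history=[(2, 17), (3, 72), (5, 20), (6, 22)] -> pick v6 -> 22
READ b @v2: history=[] -> no version <= 2 -> NONE
READ a @v4: history=[(4, 30)] -> pick v4 -> 30
READ c @v3: history=[(2, 17), (3, 72), (5, 20), (6, 22)] -> pick v3 -> 72
READ b @v3: history=[] -> no version <= 3 -> NONE
Read results in order: ['NONE', 'NONE', '17', '25', '22', 'NONE', '30', '72', 'NONE']
NONE count = 4

Answer: 4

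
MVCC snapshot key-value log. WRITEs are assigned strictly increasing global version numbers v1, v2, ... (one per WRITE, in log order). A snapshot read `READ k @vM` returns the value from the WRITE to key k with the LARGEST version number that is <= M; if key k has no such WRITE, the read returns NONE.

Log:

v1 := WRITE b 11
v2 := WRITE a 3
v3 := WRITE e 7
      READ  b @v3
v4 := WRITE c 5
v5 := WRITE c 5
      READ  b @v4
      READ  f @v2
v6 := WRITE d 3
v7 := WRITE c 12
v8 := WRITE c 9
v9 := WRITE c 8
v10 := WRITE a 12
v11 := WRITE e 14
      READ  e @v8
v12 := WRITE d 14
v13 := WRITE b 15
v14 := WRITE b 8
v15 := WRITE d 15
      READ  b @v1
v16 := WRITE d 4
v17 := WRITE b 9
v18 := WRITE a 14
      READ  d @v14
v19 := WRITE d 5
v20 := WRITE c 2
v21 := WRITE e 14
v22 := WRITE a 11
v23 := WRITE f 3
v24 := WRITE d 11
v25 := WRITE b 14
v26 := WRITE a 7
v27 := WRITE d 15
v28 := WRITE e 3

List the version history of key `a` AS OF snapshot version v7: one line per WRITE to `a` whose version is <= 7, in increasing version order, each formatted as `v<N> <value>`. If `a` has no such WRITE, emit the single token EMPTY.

Scan writes for key=a with version <= 7:
  v1 WRITE b 11 -> skip
  v2 WRITE a 3 -> keep
  v3 WRITE e 7 -> skip
  v4 WRITE c 5 -> skip
  v5 WRITE c 5 -> skip
  v6 WRITE d 3 -> skip
  v7 WRITE c 12 -> skip
  v8 WRITE c 9 -> skip
  v9 WRITE c 8 -> skip
  v10 WRITE a 12 -> drop (> snap)
  v11 WRITE e 14 -> skip
  v12 WRITE d 14 -> skip
  v13 WRITE b 15 -> skip
  v14 WRITE b 8 -> skip
  v15 WRITE d 15 -> skip
  v16 WRITE d 4 -> skip
  v17 WRITE b 9 -> skip
  v18 WRITE a 14 -> drop (> snap)
  v19 WRITE d 5 -> skip
  v20 WRITE c 2 -> skip
  v21 WRITE e 14 -> skip
  v22 WRITE a 11 -> drop (> snap)
  v23 WRITE f 3 -> skip
  v24 WRITE d 11 -> skip
  v25 WRITE b 14 -> skip
  v26 WRITE a 7 -> drop (> snap)
  v27 WRITE d 15 -> skip
  v28 WRITE e 3 -> skip
Collected: [(2, 3)]

Answer: v2 3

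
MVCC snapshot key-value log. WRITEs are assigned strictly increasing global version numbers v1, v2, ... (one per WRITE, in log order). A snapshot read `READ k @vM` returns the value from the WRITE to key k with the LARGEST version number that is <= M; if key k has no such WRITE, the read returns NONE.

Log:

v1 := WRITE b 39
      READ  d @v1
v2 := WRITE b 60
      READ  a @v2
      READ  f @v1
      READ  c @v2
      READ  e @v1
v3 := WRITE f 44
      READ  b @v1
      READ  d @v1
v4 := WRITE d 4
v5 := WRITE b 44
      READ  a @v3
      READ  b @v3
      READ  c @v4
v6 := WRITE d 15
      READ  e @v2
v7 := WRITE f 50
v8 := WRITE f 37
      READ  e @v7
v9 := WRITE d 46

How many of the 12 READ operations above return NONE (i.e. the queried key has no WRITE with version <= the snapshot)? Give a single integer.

Answer: 10

Derivation:
v1: WRITE b=39  (b history now [(1, 39)])
READ d @v1: history=[] -> no version <= 1 -> NONE
v2: WRITE b=60  (b history now [(1, 39), (2, 60)])
READ a @v2: history=[] -> no version <= 2 -> NONE
READ f @v1: history=[] -> no version <= 1 -> NONE
READ c @v2: history=[] -> no version <= 2 -> NONE
READ e @v1: history=[] -> no version <= 1 -> NONE
v3: WRITE f=44  (f history now [(3, 44)])
READ b @v1: history=[(1, 39), (2, 60)] -> pick v1 -> 39
READ d @v1: history=[] -> no version <= 1 -> NONE
v4: WRITE d=4  (d history now [(4, 4)])
v5: WRITE b=44  (b history now [(1, 39), (2, 60), (5, 44)])
READ a @v3: history=[] -> no version <= 3 -> NONE
READ b @v3: history=[(1, 39), (2, 60), (5, 44)] -> pick v2 -> 60
READ c @v4: history=[] -> no version <= 4 -> NONE
v6: WRITE d=15  (d history now [(4, 4), (6, 15)])
READ e @v2: history=[] -> no version <= 2 -> NONE
v7: WRITE f=50  (f history now [(3, 44), (7, 50)])
v8: WRITE f=37  (f history now [(3, 44), (7, 50), (8, 37)])
READ e @v7: history=[] -> no version <= 7 -> NONE
v9: WRITE d=46  (d history now [(4, 4), (6, 15), (9, 46)])
Read results in order: ['NONE', 'NONE', 'NONE', 'NONE', 'NONE', '39', 'NONE', 'NONE', '60', 'NONE', 'NONE', 'NONE']
NONE count = 10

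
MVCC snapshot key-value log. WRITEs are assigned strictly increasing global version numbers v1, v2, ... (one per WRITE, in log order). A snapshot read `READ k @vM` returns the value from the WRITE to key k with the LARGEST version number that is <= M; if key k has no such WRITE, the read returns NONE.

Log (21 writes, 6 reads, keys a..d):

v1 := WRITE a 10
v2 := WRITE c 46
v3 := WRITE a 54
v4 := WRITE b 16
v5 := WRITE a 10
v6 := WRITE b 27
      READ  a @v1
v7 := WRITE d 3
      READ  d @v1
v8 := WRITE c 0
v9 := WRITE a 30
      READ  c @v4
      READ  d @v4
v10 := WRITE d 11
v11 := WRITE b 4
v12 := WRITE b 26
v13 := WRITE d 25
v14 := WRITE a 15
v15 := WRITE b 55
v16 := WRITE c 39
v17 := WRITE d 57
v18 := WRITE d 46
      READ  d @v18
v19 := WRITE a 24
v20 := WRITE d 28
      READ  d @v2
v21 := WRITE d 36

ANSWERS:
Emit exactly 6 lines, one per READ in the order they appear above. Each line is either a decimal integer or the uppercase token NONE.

v1: WRITE a=10  (a history now [(1, 10)])
v2: WRITE c=46  (c history now [(2, 46)])
v3: WRITE a=54  (a history now [(1, 10), (3, 54)])
v4: WRITE b=16  (b history now [(4, 16)])
v5: WRITE a=10  (a history now [(1, 10), (3, 54), (5, 10)])
v6: WRITE b=27  (b history now [(4, 16), (6, 27)])
READ a @v1: history=[(1, 10), (3, 54), (5, 10)] -> pick v1 -> 10
v7: WRITE d=3  (d history now [(7, 3)])
READ d @v1: history=[(7, 3)] -> no version <= 1 -> NONE
v8: WRITE c=0  (c history now [(2, 46), (8, 0)])
v9: WRITE a=30  (a history now [(1, 10), (3, 54), (5, 10), (9, 30)])
READ c @v4: history=[(2, 46), (8, 0)] -> pick v2 -> 46
READ d @v4: history=[(7, 3)] -> no version <= 4 -> NONE
v10: WRITE d=11  (d history now [(7, 3), (10, 11)])
v11: WRITE b=4  (b history now [(4, 16), (6, 27), (11, 4)])
v12: WRITE b=26  (b history now [(4, 16), (6, 27), (11, 4), (12, 26)])
v13: WRITE d=25  (d history now [(7, 3), (10, 11), (13, 25)])
v14: WRITE a=15  (a history now [(1, 10), (3, 54), (5, 10), (9, 30), (14, 15)])
v15: WRITE b=55  (b history now [(4, 16), (6, 27), (11, 4), (12, 26), (15, 55)])
v16: WRITE c=39  (c history now [(2, 46), (8, 0), (16, 39)])
v17: WRITE d=57  (d history now [(7, 3), (10, 11), (13, 25), (17, 57)])
v18: WRITE d=46  (d history now [(7, 3), (10, 11), (13, 25), (17, 57), (18, 46)])
READ d @v18: history=[(7, 3), (10, 11), (13, 25), (17, 57), (18, 46)] -> pick v18 -> 46
v19: WRITE a=24  (a history now [(1, 10), (3, 54), (5, 10), (9, 30), (14, 15), (19, 24)])
v20: WRITE d=28  (d history now [(7, 3), (10, 11), (13, 25), (17, 57), (18, 46), (20, 28)])
READ d @v2: history=[(7, 3), (10, 11), (13, 25), (17, 57), (18, 46), (20, 28)] -> no version <= 2 -> NONE
v21: WRITE d=36  (d history now [(7, 3), (10, 11), (13, 25), (17, 57), (18, 46), (20, 28), (21, 36)])

Answer: 10
NONE
46
NONE
46
NONE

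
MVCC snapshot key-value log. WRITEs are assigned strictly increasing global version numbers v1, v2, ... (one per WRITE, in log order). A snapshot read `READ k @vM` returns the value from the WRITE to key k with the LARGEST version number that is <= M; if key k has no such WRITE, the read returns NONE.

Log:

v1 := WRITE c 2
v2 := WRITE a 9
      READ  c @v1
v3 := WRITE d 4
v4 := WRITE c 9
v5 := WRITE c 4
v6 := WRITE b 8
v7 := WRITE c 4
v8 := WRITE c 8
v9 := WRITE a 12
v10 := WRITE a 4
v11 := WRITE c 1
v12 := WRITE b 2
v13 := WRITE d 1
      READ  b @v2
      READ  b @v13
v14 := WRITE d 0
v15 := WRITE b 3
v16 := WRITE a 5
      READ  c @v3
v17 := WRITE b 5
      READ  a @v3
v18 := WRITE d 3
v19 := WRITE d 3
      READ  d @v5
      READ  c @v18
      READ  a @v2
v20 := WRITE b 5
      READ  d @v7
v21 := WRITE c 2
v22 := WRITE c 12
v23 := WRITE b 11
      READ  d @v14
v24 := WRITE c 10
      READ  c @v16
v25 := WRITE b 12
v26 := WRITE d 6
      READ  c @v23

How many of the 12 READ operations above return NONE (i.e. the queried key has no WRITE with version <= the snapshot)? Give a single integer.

Answer: 1

Derivation:
v1: WRITE c=2  (c history now [(1, 2)])
v2: WRITE a=9  (a history now [(2, 9)])
READ c @v1: history=[(1, 2)] -> pick v1 -> 2
v3: WRITE d=4  (d history now [(3, 4)])
v4: WRITE c=9  (c history now [(1, 2), (4, 9)])
v5: WRITE c=4  (c history now [(1, 2), (4, 9), (5, 4)])
v6: WRITE b=8  (b history now [(6, 8)])
v7: WRITE c=4  (c history now [(1, 2), (4, 9), (5, 4), (7, 4)])
v8: WRITE c=8  (c history now [(1, 2), (4, 9), (5, 4), (7, 4), (8, 8)])
v9: WRITE a=12  (a history now [(2, 9), (9, 12)])
v10: WRITE a=4  (a history now [(2, 9), (9, 12), (10, 4)])
v11: WRITE c=1  (c history now [(1, 2), (4, 9), (5, 4), (7, 4), (8, 8), (11, 1)])
v12: WRITE b=2  (b history now [(6, 8), (12, 2)])
v13: WRITE d=1  (d history now [(3, 4), (13, 1)])
READ b @v2: history=[(6, 8), (12, 2)] -> no version <= 2 -> NONE
READ b @v13: history=[(6, 8), (12, 2)] -> pick v12 -> 2
v14: WRITE d=0  (d history now [(3, 4), (13, 1), (14, 0)])
v15: WRITE b=3  (b history now [(6, 8), (12, 2), (15, 3)])
v16: WRITE a=5  (a history now [(2, 9), (9, 12), (10, 4), (16, 5)])
READ c @v3: history=[(1, 2), (4, 9), (5, 4), (7, 4), (8, 8), (11, 1)] -> pick v1 -> 2
v17: WRITE b=5  (b history now [(6, 8), (12, 2), (15, 3), (17, 5)])
READ a @v3: history=[(2, 9), (9, 12), (10, 4), (16, 5)] -> pick v2 -> 9
v18: WRITE d=3  (d history now [(3, 4), (13, 1), (14, 0), (18, 3)])
v19: WRITE d=3  (d history now [(3, 4), (13, 1), (14, 0), (18, 3), (19, 3)])
READ d @v5: history=[(3, 4), (13, 1), (14, 0), (18, 3), (19, 3)] -> pick v3 -> 4
READ c @v18: history=[(1, 2), (4, 9), (5, 4), (7, 4), (8, 8), (11, 1)] -> pick v11 -> 1
READ a @v2: history=[(2, 9), (9, 12), (10, 4), (16, 5)] -> pick v2 -> 9
v20: WRITE b=5  (b history now [(6, 8), (12, 2), (15, 3), (17, 5), (20, 5)])
READ d @v7: history=[(3, 4), (13, 1), (14, 0), (18, 3), (19, 3)] -> pick v3 -> 4
v21: WRITE c=2  (c history now [(1, 2), (4, 9), (5, 4), (7, 4), (8, 8), (11, 1), (21, 2)])
v22: WRITE c=12  (c history now [(1, 2), (4, 9), (5, 4), (7, 4), (8, 8), (11, 1), (21, 2), (22, 12)])
v23: WRITE b=11  (b history now [(6, 8), (12, 2), (15, 3), (17, 5), (20, 5), (23, 11)])
READ d @v14: history=[(3, 4), (13, 1), (14, 0), (18, 3), (19, 3)] -> pick v14 -> 0
v24: WRITE c=10  (c history now [(1, 2), (4, 9), (5, 4), (7, 4), (8, 8), (11, 1), (21, 2), (22, 12), (24, 10)])
READ c @v16: history=[(1, 2), (4, 9), (5, 4), (7, 4), (8, 8), (11, 1), (21, 2), (22, 12), (24, 10)] -> pick v11 -> 1
v25: WRITE b=12  (b history now [(6, 8), (12, 2), (15, 3), (17, 5), (20, 5), (23, 11), (25, 12)])
v26: WRITE d=6  (d history now [(3, 4), (13, 1), (14, 0), (18, 3), (19, 3), (26, 6)])
READ c @v23: history=[(1, 2), (4, 9), (5, 4), (7, 4), (8, 8), (11, 1), (21, 2), (22, 12), (24, 10)] -> pick v22 -> 12
Read results in order: ['2', 'NONE', '2', '2', '9', '4', '1', '9', '4', '0', '1', '12']
NONE count = 1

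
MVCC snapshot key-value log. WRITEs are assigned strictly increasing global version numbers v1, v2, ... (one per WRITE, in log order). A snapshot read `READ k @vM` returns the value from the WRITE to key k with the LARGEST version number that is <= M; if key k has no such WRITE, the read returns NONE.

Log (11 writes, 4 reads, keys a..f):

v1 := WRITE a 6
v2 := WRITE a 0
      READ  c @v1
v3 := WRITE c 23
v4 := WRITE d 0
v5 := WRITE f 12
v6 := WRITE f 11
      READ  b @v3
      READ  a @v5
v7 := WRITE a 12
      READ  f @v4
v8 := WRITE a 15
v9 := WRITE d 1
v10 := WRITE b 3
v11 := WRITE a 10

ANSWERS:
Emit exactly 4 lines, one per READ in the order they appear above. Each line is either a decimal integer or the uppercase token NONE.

v1: WRITE a=6  (a history now [(1, 6)])
v2: WRITE a=0  (a history now [(1, 6), (2, 0)])
READ c @v1: history=[] -> no version <= 1 -> NONE
v3: WRITE c=23  (c history now [(3, 23)])
v4: WRITE d=0  (d history now [(4, 0)])
v5: WRITE f=12  (f history now [(5, 12)])
v6: WRITE f=11  (f history now [(5, 12), (6, 11)])
READ b @v3: history=[] -> no version <= 3 -> NONE
READ a @v5: history=[(1, 6), (2, 0)] -> pick v2 -> 0
v7: WRITE a=12  (a history now [(1, 6), (2, 0), (7, 12)])
READ f @v4: history=[(5, 12), (6, 11)] -> no version <= 4 -> NONE
v8: WRITE a=15  (a history now [(1, 6), (2, 0), (7, 12), (8, 15)])
v9: WRITE d=1  (d history now [(4, 0), (9, 1)])
v10: WRITE b=3  (b history now [(10, 3)])
v11: WRITE a=10  (a history now [(1, 6), (2, 0), (7, 12), (8, 15), (11, 10)])

Answer: NONE
NONE
0
NONE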